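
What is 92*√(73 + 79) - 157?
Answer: -157 + 184*√38 ≈ 977.25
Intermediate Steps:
92*√(73 + 79) - 157 = 92*√152 - 157 = 92*(2*√38) - 157 = 184*√38 - 157 = -157 + 184*√38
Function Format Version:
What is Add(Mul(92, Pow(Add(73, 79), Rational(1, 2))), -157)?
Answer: Add(-157, Mul(184, Pow(38, Rational(1, 2)))) ≈ 977.25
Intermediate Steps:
Add(Mul(92, Pow(Add(73, 79), Rational(1, 2))), -157) = Add(Mul(92, Pow(152, Rational(1, 2))), -157) = Add(Mul(92, Mul(2, Pow(38, Rational(1, 2)))), -157) = Add(Mul(184, Pow(38, Rational(1, 2))), -157) = Add(-157, Mul(184, Pow(38, Rational(1, 2))))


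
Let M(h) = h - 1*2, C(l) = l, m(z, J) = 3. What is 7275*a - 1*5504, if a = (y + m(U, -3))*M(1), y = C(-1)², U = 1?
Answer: -34604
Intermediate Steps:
M(h) = -2 + h (M(h) = h - 2 = -2 + h)
y = 1 (y = (-1)² = 1)
a = -4 (a = (1 + 3)*(-2 + 1) = 4*(-1) = -4)
7275*a - 1*5504 = 7275*(-4) - 1*5504 = -29100 - 5504 = -34604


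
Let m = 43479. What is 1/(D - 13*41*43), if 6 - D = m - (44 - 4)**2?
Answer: -1/64792 ≈ -1.5434e-5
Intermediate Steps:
D = -41873 (D = 6 - (43479 - (44 - 4)**2) = 6 - (43479 - 1*40**2) = 6 - (43479 - 1*1600) = 6 - (43479 - 1600) = 6 - 1*41879 = 6 - 41879 = -41873)
1/(D - 13*41*43) = 1/(-41873 - 13*41*43) = 1/(-41873 - 533*43) = 1/(-41873 - 22919) = 1/(-64792) = -1/64792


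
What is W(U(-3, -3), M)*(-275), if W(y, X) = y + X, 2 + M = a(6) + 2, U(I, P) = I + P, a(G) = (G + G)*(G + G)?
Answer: -37950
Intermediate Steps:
a(G) = 4*G² (a(G) = (2*G)*(2*G) = 4*G²)
M = 144 (M = -2 + (4*6² + 2) = -2 + (4*36 + 2) = -2 + (144 + 2) = -2 + 146 = 144)
W(y, X) = X + y
W(U(-3, -3), M)*(-275) = (144 + (-3 - 3))*(-275) = (144 - 6)*(-275) = 138*(-275) = -37950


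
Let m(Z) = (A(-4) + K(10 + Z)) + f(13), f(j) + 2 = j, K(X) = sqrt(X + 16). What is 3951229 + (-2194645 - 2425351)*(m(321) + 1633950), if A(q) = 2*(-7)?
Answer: -7548824652983 - 4619996*sqrt(347) ≈ -7.5489e+12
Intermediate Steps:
K(X) = sqrt(16 + X)
f(j) = -2 + j
A(q) = -14
m(Z) = -3 + sqrt(26 + Z) (m(Z) = (-14 + sqrt(16 + (10 + Z))) + (-2 + 13) = (-14 + sqrt(26 + Z)) + 11 = -3 + sqrt(26 + Z))
3951229 + (-2194645 - 2425351)*(m(321) + 1633950) = 3951229 + (-2194645 - 2425351)*((-3 + sqrt(26 + 321)) + 1633950) = 3951229 - 4619996*((-3 + sqrt(347)) + 1633950) = 3951229 - 4619996*(1633947 + sqrt(347)) = 3951229 + (-7548828604212 - 4619996*sqrt(347)) = -7548824652983 - 4619996*sqrt(347)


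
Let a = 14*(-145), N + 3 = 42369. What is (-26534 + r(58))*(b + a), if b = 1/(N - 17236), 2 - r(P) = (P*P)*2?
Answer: 169672228074/2513 ≈ 6.7518e+7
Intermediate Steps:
N = 42366 (N = -3 + 42369 = 42366)
r(P) = 2 - 2*P² (r(P) = 2 - P*P*2 = 2 - P²*2 = 2 - 2*P²)
a = -2030
b = 1/25130 (b = 1/(42366 - 17236) = 1/25130 ≈ 3.9793e-5)
(-26534 + r(58))*(b + a) = (-26534 + (2 - 2*58²))*(1/25130 - 2030) = (-26534 + (2 - 2*3364))*(-51013899/25130) = (-26534 + (2 - 6728))*(-51013899/25130) = (-26534 - 6726)*(-51013899/25130) = -33260*(-51013899/25130) = 169672228074/2513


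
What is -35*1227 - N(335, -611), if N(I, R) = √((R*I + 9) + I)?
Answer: -42945 - I*√204341 ≈ -42945.0 - 452.04*I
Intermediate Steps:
N(I, R) = √(9 + I + I*R) (N(I, R) = √((I*R + 9) + I) = √((9 + I*R) + I) = √(9 + I + I*R))
-35*1227 - N(335, -611) = -35*1227 - √(9 + 335 + 335*(-611)) = -42945 - √(9 + 335 - 204685) = -42945 - √(-204341) = -42945 - I*√204341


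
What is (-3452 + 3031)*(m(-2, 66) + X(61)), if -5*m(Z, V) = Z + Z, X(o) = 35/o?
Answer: -176399/305 ≈ -578.36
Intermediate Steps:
m(Z, V) = -2*Z/5 (m(Z, V) = -(Z + Z)/5 = -2*Z/5)
(-3452 + 3031)*(m(-2, 66) + X(61)) = (-3452 + 3031)*(-2/5*(-2) + 35/61) = -421*(4/5 + 35*(1/61)) = -421*(4/5 + 35/61) = -421*419/305 = -176399/305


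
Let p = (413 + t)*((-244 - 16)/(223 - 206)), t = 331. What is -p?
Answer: 193440/17 ≈ 11379.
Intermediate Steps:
p = -193440/17 (p = (413 + 331)*((-244 - 16)/(223 - 206)) = 744*(-260/17) = -193440/17 ≈ -11379.)
-p = -1*(-193440/17) = 193440/17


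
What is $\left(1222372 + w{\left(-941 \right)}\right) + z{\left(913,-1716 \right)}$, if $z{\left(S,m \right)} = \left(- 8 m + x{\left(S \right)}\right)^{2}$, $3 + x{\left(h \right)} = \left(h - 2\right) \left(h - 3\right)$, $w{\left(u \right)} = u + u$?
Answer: $710203500715$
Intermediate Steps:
$w{\left(u \right)} = 2 u$
$x{\left(h \right)} = -3 + \left(-3 + h\right) \left(-2 + h\right)$ ($x{\left(h \right)} = -3 + \left(h - 2\right) \left(h - 3\right) = -3 + \left(-2 + h\right) \left(-3 + h\right) = -3 + \left(-3 + h\right) \left(-2 + h\right)$)
$z{\left(S,m \right)} = \left(3 + S^{2} - 8 m - 5 S\right)^{2}$ ($z{\left(S,m \right)} = \left(- 8 m + \left(3 + S^{2} - 5 S\right)\right)^{2} = \left(3 + S^{2} - 8 m - 5 S\right)^{2}$)
$\left(1222372 + w{\left(-941 \right)}\right) + z{\left(913,-1716 \right)} = \left(1222372 + 2 \left(-941\right)\right) + \left(3 + 913^{2} - -13728 - 4565\right)^{2} = \left(1222372 - 1882\right) + \left(3 + 833569 + 13728 - 4565\right)^{2} = 1220490 + 842735^{2} = 1220490 + 710202280225 = 710203500715$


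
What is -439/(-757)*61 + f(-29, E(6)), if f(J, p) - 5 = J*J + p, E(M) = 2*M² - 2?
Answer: 720191/757 ≈ 951.38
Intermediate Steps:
E(M) = -2 + 2*M²
f(J, p) = 5 + p + J² (f(J, p) = 5 + (J*J + p) = 5 + (J² + p) = 5 + (p + J²) = 5 + p + J²)
-439/(-757)*61 + f(-29, E(6)) = -439/(-757)*61 + (5 + (-2 + 2*6²) + (-29)²) = -439*(-1/757)*61 + (5 + (-2 + 2*36) + 841) = (439/757)*61 + (5 + (-2 + 72) + 841) = 26779/757 + (5 + 70 + 841) = 26779/757 + 916 = 720191/757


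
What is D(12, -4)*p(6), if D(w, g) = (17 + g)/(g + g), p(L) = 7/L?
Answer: -91/48 ≈ -1.8958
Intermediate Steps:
D(w, g) = (17 + g)/(2*g) (D(w, g) = (17 + g)/((2*g)) = (17 + g)*(1/(2*g)) = (17 + g)/(2*g))
D(12, -4)*p(6) = ((½)*(17 - 4)/(-4))*(7/6) = ((½)*(-¼)*13)*(7*(⅙)) = -13/8*7/6 = -91/48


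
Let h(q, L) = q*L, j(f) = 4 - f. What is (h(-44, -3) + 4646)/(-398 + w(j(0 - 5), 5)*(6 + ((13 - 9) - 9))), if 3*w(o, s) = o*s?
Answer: -4778/383 ≈ -12.475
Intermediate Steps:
w(o, s) = o*s/3 (w(o, s) = (o*s)/3 = o*s/3)
h(q, L) = L*q
(h(-44, -3) + 4646)/(-398 + w(j(0 - 5), 5)*(6 + ((13 - 9) - 9))) = (-3*(-44) + 4646)/(-398 + ((1/3)*(4 - (0 - 5))*5)*(6 + ((13 - 9) - 9))) = (132 + 4646)/(-398 + ((1/3)*(4 - 1*(-5))*5)*(6 + (4 - 9))) = 4778/(-398 + ((1/3)*(4 + 5)*5)*(6 - 5)) = 4778/(-398 + ((1/3)*9*5)*1) = 4778/(-398 + 15*1) = 4778/(-398 + 15) = 4778/(-383) = 4778*(-1/383) = -4778/383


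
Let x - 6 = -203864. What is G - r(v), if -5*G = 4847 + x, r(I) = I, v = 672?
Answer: 195651/5 ≈ 39130.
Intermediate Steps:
x = -203858 (x = 6 - 203864 = -203858)
G = 199011/5 (G = -(4847 - 203858)/5 = -1/5*(-199011) = 199011/5 ≈ 39802.)
G - r(v) = 199011/5 - 1*672 = 199011/5 - 672 = 195651/5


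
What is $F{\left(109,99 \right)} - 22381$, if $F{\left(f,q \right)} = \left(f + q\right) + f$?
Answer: $-22064$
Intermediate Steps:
$F{\left(f,q \right)} = q + 2 f$
$F{\left(109,99 \right)} - 22381 = \left(99 + 2 \cdot 109\right) - 22381 = \left(99 + 218\right) - 22381 = 317 - 22381 = -22064$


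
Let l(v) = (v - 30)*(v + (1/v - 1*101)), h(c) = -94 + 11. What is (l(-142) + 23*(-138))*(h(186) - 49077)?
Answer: -134808911680/71 ≈ -1.8987e+9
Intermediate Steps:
h(c) = -83
l(v) = (-30 + v)*(-101 + v + 1/v) (l(v) = (-30 + v)*(v + (1/v - 101)) = (-30 + v)*(v + (-101 + 1/v)) = (-30 + v)*(-101 + v + 1/v))
(l(-142) + 23*(-138))*(h(186) - 49077) = ((3031 + (-142)**2 - 131*(-142) - 30/(-142)) + 23*(-138))*(-83 - 49077) = ((3031 + 20164 + 18602 - 30*(-1/142)) - 3174)*(-49160) = ((3031 + 20164 + 18602 + 15/71) - 3174)*(-49160) = (2967602/71 - 3174)*(-49160) = (2742248/71)*(-49160) = -134808911680/71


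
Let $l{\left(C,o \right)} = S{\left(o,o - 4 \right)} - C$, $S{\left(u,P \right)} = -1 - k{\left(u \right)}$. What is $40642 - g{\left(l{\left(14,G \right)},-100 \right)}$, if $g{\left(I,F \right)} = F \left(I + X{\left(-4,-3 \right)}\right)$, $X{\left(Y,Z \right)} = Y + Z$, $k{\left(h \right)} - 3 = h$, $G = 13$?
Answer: $36842$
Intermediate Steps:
$k{\left(h \right)} = 3 + h$
$S{\left(u,P \right)} = -4 - u$ ($S{\left(u,P \right)} = -1 - \left(3 + u\right) = -4 - u$)
$l{\left(C,o \right)} = -4 - C - o$ ($l{\left(C,o \right)} = \left(-4 - o\right) - C = -4 - C - o$)
$g{\left(I,F \right)} = F \left(-7 + I\right)$ ($g{\left(I,F \right)} = F \left(I - 7\right) = F \left(-7 + I\right)$)
$40642 - g{\left(l{\left(14,G \right)},-100 \right)} = 40642 - - 100 \left(-7 - 31\right) = 40642 - \left(-100\right) \left(-38\right) = 40642 - 3800 = 36842$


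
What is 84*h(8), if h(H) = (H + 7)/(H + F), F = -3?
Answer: 252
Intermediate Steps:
h(H) = (7 + H)/(-3 + H) (h(H) = (H + 7)/(H - 3) = (7 + H)/(-3 + H))
84*h(8) = 84*((7 + 8)/(-3 + 8)) = 84*(15/5) = 84*((⅕)*15) = 84*3 = 252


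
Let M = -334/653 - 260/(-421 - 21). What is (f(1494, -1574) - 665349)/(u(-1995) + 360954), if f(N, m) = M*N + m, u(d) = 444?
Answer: -7402239335/4011879198 ≈ -1.8451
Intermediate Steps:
M = 852/11101 (M = -334*1/653 - 260/(-442) = -334/653 - 260*(-1/442) = -334/653 + 10/17 = 852/11101 ≈ 0.076750)
f(N, m) = m + 852*N/11101 (f(N, m) = 852*N/11101 + m = m + 852*N/11101)
(f(1494, -1574) - 665349)/(u(-1995) + 360954) = ((-1574 + (852/11101)*1494) - 665349)/(444 + 360954) = ((-1574 + 1272888/11101) - 665349)/361398 = (-16200086/11101 - 665349)*(1/361398) = -7402239335/11101*1/361398 = -7402239335/4011879198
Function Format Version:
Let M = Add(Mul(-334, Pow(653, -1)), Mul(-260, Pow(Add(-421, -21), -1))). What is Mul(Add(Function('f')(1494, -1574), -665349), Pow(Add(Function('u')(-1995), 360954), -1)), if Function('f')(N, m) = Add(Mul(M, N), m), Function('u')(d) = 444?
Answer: Rational(-7402239335, 4011879198) ≈ -1.8451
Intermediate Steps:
M = Rational(852, 11101) (M = Add(Mul(-334, Rational(1, 653)), Mul(-260, Pow(-442, -1))) = Add(Rational(-334, 653), Mul(-260, Rational(-1, 442))) = Add(Rational(-334, 653), Rational(10, 17)) = Rational(852, 11101) ≈ 0.076750)
Function('f')(N, m) = Add(m, Mul(Rational(852, 11101), N)) (Function('f')(N, m) = Add(Mul(Rational(852, 11101), N), m) = Add(m, Mul(Rational(852, 11101), N)))
Mul(Add(Function('f')(1494, -1574), -665349), Pow(Add(Function('u')(-1995), 360954), -1)) = Mul(Add(Add(-1574, Mul(Rational(852, 11101), 1494)), -665349), Pow(Add(444, 360954), -1)) = Mul(Add(Add(-1574, Rational(1272888, 11101)), -665349), Pow(361398, -1)) = Mul(Add(Rational(-16200086, 11101), -665349), Rational(1, 361398)) = Mul(Rational(-7402239335, 11101), Rational(1, 361398)) = Rational(-7402239335, 4011879198)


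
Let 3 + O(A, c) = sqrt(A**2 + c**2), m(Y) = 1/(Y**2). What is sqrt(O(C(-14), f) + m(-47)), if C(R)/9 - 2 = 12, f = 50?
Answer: sqrt(-6626 + 4418*sqrt(4594))/47 ≈ 11.513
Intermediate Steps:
C(R) = 126 (C(R) = 18 + 9*12 = 18 + 108 = 126)
m(Y) = Y**(-2)
O(A, c) = -3 + sqrt(A**2 + c**2)
sqrt(O(C(-14), f) + m(-47)) = sqrt((-3 + sqrt(126**2 + 50**2)) + (-47)**(-2)) = sqrt((-3 + sqrt(15876 + 2500)) + 1/2209) = sqrt((-3 + sqrt(18376)) + 1/2209) = sqrt((-3 + 2*sqrt(4594)) + 1/2209) = sqrt(-6626/2209 + 2*sqrt(4594))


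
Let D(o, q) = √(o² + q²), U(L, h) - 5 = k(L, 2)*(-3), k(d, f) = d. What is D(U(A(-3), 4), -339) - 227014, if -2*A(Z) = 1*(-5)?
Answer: -227014 + √459709/2 ≈ -2.2668e+5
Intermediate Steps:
A(Z) = 5/2 (A(Z) = -(-5)/2 = -½*(-5) = 5/2)
U(L, h) = 5 - 3*L (U(L, h) = 5 + L*(-3) = 5 - 3*L)
D(U(A(-3), 4), -339) - 227014 = √((5 - 3*5/2)² + (-339)²) - 227014 = √((5 - 15/2)² + 114921) - 227014 = √((-5/2)² + 114921) - 227014 = √(25/4 + 114921) - 227014 = √(459709/4) - 227014 = √459709/2 - 227014 = -227014 + √459709/2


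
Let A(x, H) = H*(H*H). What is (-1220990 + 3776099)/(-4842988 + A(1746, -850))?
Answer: -2555109/618967988 ≈ -0.0041280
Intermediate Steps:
A(x, H) = H**3 (A(x, H) = H*H**2 = H**3)
(-1220990 + 3776099)/(-4842988 + A(1746, -850)) = (-1220990 + 3776099)/(-4842988 + (-850)**3) = 2555109/(-4842988 - 614125000) = 2555109/(-618967988) = 2555109*(-1/618967988) = -2555109/618967988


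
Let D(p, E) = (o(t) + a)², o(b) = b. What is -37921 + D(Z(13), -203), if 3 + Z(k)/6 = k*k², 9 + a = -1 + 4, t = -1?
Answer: -37872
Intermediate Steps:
a = -6 (a = -9 + (-1 + 4) = -9 + 3 = -6)
Z(k) = -18 + 6*k³ (Z(k) = -18 + 6*(k*k²) = -18 + 6*k³)
D(p, E) = 49 (D(p, E) = (-1 - 6)² = (-7)² = 49)
-37921 + D(Z(13), -203) = -37921 + 49 = -37872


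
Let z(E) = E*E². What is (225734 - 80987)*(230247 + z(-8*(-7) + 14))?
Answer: 82975783509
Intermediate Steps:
z(E) = E³
(225734 - 80987)*(230247 + z(-8*(-7) + 14)) = (225734 - 80987)*(230247 + (-8*(-7) + 14)³) = 144747*(230247 + (56 + 14)³) = 144747*(230247 + 70³) = 144747*(230247 + 343000) = 144747*573247 = 82975783509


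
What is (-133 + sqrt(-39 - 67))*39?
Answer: -5187 + 39*I*sqrt(106) ≈ -5187.0 + 401.53*I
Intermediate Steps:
(-133 + sqrt(-39 - 67))*39 = (-133 + sqrt(-106))*39 = (-133 + I*sqrt(106))*39 = -5187 + 39*I*sqrt(106)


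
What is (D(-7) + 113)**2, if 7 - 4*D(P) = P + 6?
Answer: 13225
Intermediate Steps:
D(P) = 1/4 - P/4 (D(P) = 7/4 - (P + 6)/4 = 7/4 - (6 + P)/4 = 7/4 + (-3/2 - P/4) = 1/4 - P/4)
(D(-7) + 113)**2 = ((1/4 - 1/4*(-7)) + 113)**2 = ((1/4 + 7/4) + 113)**2 = (2 + 113)**2 = 115**2 = 13225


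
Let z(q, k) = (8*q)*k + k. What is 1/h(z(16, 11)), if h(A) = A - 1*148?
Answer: 1/1271 ≈ 0.00078678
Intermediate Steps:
z(q, k) = k + 8*k*q (z(q, k) = 8*k*q + k = k + 8*k*q)
h(A) = -148 + A (h(A) = A - 148 = -148 + A)
1/h(z(16, 11)) = 1/(-148 + 11*(1 + 8*16)) = 1/(-148 + 11*(1 + 128)) = 1/(-148 + 11*129) = 1/(-148 + 1419) = 1/1271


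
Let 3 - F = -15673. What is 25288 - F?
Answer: 9612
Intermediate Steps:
F = 15676 (F = 3 - 1*(-15673) = 3 + 15673 = 15676)
25288 - F = 25288 - 1*15676 = 25288 - 15676 = 9612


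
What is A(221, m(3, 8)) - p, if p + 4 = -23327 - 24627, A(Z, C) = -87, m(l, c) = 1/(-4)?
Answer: 47871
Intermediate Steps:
m(l, c) = -¼
p = -47958 (p = -4 + (-23327 - 24627) = -4 - 47954 = -47958)
A(221, m(3, 8)) - p = -87 - 1*(-47958) = -87 + 47958 = 47871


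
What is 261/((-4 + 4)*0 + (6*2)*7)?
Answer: 87/28 ≈ 3.1071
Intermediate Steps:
261/((-4 + 4)*0 + (6*2)*7) = 261/(0*0 + 12*7) = 261/(0 + 84) = 261/84 = 261*(1/84) = 87/28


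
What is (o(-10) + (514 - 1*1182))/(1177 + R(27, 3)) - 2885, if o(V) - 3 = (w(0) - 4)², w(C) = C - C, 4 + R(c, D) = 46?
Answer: -3517464/1219 ≈ -2885.5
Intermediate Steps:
R(c, D) = 42 (R(c, D) = -4 + 46 = 42)
w(C) = 0
o(V) = 19 (o(V) = 3 + (0 - 4)² = 3 + (-4)² = 3 + 16 = 19)
(o(-10) + (514 - 1*1182))/(1177 + R(27, 3)) - 2885 = (19 + (514 - 1*1182))/(1177 + 42) - 2885 = (19 + (514 - 1182))/1219 - 2885 = (19 - 668)*(1/1219) - 2885 = -649*1/1219 - 2885 = -649/1219 - 2885 = -3517464/1219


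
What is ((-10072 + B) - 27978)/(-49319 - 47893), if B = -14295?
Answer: 52345/97212 ≈ 0.53846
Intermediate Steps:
((-10072 + B) - 27978)/(-49319 - 47893) = ((-10072 - 14295) - 27978)/(-49319 - 47893) = (-24367 - 27978)/(-97212) = -52345*(-1/97212) = 52345/97212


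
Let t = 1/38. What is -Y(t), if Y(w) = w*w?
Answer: -1/1444 ≈ -0.00069252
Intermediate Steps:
t = 1/38 ≈ 0.026316
Y(w) = w**2
-Y(t) = -(1/38)**2 = -1*1/1444 = -1/1444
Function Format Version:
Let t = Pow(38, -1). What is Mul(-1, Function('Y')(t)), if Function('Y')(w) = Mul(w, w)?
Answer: Rational(-1, 1444) ≈ -0.00069252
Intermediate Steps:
t = Rational(1, 38) ≈ 0.026316
Function('Y')(w) = Pow(w, 2)
Mul(-1, Function('Y')(t)) = Mul(-1, Pow(Rational(1, 38), 2)) = Mul(-1, Rational(1, 1444)) = Rational(-1, 1444)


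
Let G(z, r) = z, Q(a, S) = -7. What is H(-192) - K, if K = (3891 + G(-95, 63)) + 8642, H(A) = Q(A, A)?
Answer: -12445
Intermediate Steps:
H(A) = -7
K = 12438 (K = (3891 - 95) + 8642 = 3796 + 8642 = 12438)
H(-192) - K = -7 - 1*12438 = -7 - 12438 = -12445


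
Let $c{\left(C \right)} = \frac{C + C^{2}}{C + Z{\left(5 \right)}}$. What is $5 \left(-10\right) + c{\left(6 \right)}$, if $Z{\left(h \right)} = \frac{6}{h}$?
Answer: $- \frac{265}{6} \approx -44.167$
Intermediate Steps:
$c{\left(C \right)} = \frac{C + C^{2}}{\frac{6}{5} + C}$ ($c{\left(C \right)} = \frac{C + C^{2}}{C + \frac{6}{5}} = \frac{C + C^{2}}{\frac{6}{5} + C}$)
$5 \left(-10\right) + c{\left(6 \right)} = 5 \left(-10\right) + 5 \cdot 6 \frac{1}{6 + 5 \cdot 6} \left(1 + 6\right) = -50 + 5 \cdot 6 \frac{1}{6 + 30} \cdot 7 = -50 + 5 \cdot 6 \cdot \frac{1}{36} \cdot 7 = -50 + \frac{35}{6} = - \frac{265}{6}$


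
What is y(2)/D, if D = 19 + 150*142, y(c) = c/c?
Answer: 1/21319 ≈ 4.6907e-5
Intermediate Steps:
y(c) = 1
D = 21319 (D = 19 + 21300 = 21319)
y(2)/D = 1/21319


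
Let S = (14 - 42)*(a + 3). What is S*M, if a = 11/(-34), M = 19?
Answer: -24206/17 ≈ -1423.9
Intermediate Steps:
a = -11/34 (a = 11*(-1/34) = -11/34 ≈ -0.32353)
S = -1274/17 (S = (14 - 42)*(-11/34 + 3) = -28*91/34 = -1274/17 ≈ -74.941)
S*M = -1274/17*19 = -24206/17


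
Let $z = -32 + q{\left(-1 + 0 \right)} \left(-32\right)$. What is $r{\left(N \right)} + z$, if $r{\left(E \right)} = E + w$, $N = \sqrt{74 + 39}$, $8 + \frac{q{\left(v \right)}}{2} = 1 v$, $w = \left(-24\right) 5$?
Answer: $424 + \sqrt{113} \approx 434.63$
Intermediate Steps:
$w = -120$
$q{\left(v \right)} = -16 + 2 v$ ($q{\left(v \right)} = -16 + 2 \cdot 1 v = -16 + 2 v$)
$N = \sqrt{113} \approx 10.63$
$r{\left(E \right)} = -120 + E$ ($r{\left(E \right)} = E - 120 = -120 + E$)
$z = 544$ ($z = -32 + \left(-16 + 2 \left(-1 + 0\right)\right) \left(-32\right) = -32 + \left(-16 + 2 \left(-1\right)\right) \left(-32\right) = -32 + \left(-16 - 2\right) \left(-32\right) = -32 - -576 = -32 + 576 = 544$)
$r{\left(N \right)} + z = \left(-120 + \sqrt{113}\right) + 544 = 424 + \sqrt{113}$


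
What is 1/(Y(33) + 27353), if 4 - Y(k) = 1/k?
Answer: 33/902780 ≈ 3.6554e-5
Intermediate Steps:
Y(k) = 4 - 1/k
1/(Y(33) + 27353) = 1/((4 - 1/33) + 27353) = 1/(131/33 + 27353) = 1/(902780/33) = 33/902780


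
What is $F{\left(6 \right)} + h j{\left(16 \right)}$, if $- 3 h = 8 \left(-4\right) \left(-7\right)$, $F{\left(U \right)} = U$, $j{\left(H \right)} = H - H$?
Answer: $6$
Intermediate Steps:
$j{\left(H \right)} = 0$
$h = - \frac{224}{3}$ ($h = - \frac{8 \left(-4\right) \left(-7\right)}{3} = - \frac{\left(-32\right) \left(-7\right)}{3} = \left(- \frac{1}{3}\right) 224 = - \frac{224}{3} \approx -74.667$)
$F{\left(6 \right)} + h j{\left(16 \right)} = 6 - 0 = 6 + 0 = 6$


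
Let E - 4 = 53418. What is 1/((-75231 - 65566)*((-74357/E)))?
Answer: 53422/10469242529 ≈ 5.1028e-6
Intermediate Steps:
E = 53422 (E = 4 + 53418 = 53422)
1/((-75231 - 65566)*((-74357/E))) = 1/((-75231 - 65566)*((-74357/53422))) = 1/((-140797)*((-74357*1/53422))) = -1/(140797*(-74357/53422)) = -1/140797*(-53422/74357) = 53422/10469242529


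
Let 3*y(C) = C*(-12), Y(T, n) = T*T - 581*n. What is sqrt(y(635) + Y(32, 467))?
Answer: I*sqrt(272843) ≈ 522.34*I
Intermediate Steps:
Y(T, n) = T**2 - 581*n
y(C) = -4*C (y(C) = (C*(-12))/3 = (-12*C)/3 = -4*C)
sqrt(y(635) + Y(32, 467)) = sqrt(-4*635 + (32**2 - 581*467)) = sqrt(-2540 + (1024 - 271327)) = sqrt(-2540 - 270303) = sqrt(-272843) = I*sqrt(272843)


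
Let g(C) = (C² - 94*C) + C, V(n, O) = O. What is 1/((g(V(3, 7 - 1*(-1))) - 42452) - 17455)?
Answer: -1/60587 ≈ -1.6505e-5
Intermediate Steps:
g(C) = C² - 93*C
1/((g(V(3, 7 - 1*(-1))) - 42452) - 17455) = 1/(((7 - 1*(-1))*(-93 + (7 - 1*(-1))) - 42452) - 17455) = 1/(((7 + 1)*(-93 + (7 + 1)) - 42452) - 17455) = 1/((8*(-93 + 8) - 42452) - 17455) = 1/((8*(-85) - 42452) - 17455) = 1/((-680 - 42452) - 17455) = 1/(-43132 - 17455) = 1/(-60587) = -1/60587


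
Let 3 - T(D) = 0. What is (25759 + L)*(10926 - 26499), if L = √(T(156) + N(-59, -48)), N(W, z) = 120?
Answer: -401144907 - 15573*√123 ≈ -4.0132e+8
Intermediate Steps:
T(D) = 3 (T(D) = 3 - 1*0 = 3 + 0 = 3)
L = √123 (L = √(3 + 120) = √123 ≈ 11.091)
(25759 + L)*(10926 - 26499) = (25759 + √123)*(10926 - 26499) = (25759 + √123)*(-15573) = -401144907 - 15573*√123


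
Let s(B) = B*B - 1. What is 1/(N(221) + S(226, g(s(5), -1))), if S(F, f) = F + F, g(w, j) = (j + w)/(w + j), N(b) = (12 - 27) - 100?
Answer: 1/337 ≈ 0.0029674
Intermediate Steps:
N(b) = -115 (N(b) = -15 - 100 = -115)
s(B) = -1 + B**2 (s(B) = B**2 - 1 = -1 + B**2)
g(w, j) = 1 (g(w, j) = (j + w)/(j + w) = 1)
S(F, f) = 2*F
1/(N(221) + S(226, g(s(5), -1))) = 1/(-115 + 2*226) = 1/(-115 + 452) = 1/337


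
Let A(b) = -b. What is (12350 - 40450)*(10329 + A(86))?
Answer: -287828300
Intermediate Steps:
(12350 - 40450)*(10329 + A(86)) = (12350 - 40450)*(10329 - 1*86) = -28100*(10329 - 86) = -28100*10243 = -287828300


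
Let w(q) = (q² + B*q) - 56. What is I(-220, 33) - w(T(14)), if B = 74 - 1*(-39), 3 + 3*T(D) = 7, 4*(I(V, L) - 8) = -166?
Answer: -2339/18 ≈ -129.94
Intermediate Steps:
I(V, L) = -67/2 (I(V, L) = 8 + (¼)*(-166) = 8 - 83/2 = -67/2)
T(D) = 4/3 (T(D) = -1 + (⅓)*7 = -1 + 7/3 = 4/3)
B = 113 (B = 74 + 39 = 113)
w(q) = -56 + q² + 113*q (w(q) = (q² + 113*q) - 56 = -56 + q² + 113*q)
I(-220, 33) - w(T(14)) = -67/2 - (-56 + (4/3)² + 113*(4/3)) = -67/2 - (-56 + 16/9 + 452/3) = -67/2 - 1*868/9 = -67/2 - 868/9 = -2339/18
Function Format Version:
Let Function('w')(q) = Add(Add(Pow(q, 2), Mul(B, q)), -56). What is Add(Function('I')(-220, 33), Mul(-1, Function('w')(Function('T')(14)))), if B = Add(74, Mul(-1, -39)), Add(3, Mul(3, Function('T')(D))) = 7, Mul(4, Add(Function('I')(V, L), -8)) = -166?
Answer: Rational(-2339, 18) ≈ -129.94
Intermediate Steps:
Function('I')(V, L) = Rational(-67, 2) (Function('I')(V, L) = Add(8, Mul(Rational(1, 4), -166)) = Add(8, Rational(-83, 2)) = Rational(-67, 2))
Function('T')(D) = Rational(4, 3) (Function('T')(D) = Add(-1, Mul(Rational(1, 3), 7)) = Add(-1, Rational(7, 3)) = Rational(4, 3))
B = 113 (B = Add(74, 39) = 113)
Function('w')(q) = Add(-56, Pow(q, 2), Mul(113, q)) (Function('w')(q) = Add(Add(Pow(q, 2), Mul(113, q)), -56) = Add(-56, Pow(q, 2), Mul(113, q)))
Add(Function('I')(-220, 33), Mul(-1, Function('w')(Function('T')(14)))) = Add(Rational(-67, 2), Mul(-1, Add(-56, Pow(Rational(4, 3), 2), Mul(113, Rational(4, 3))))) = Add(Rational(-67, 2), Mul(-1, Add(-56, Rational(16, 9), Rational(452, 3)))) = Add(Rational(-67, 2), Mul(-1, Rational(868, 9))) = Add(Rational(-67, 2), Rational(-868, 9)) = Rational(-2339, 18)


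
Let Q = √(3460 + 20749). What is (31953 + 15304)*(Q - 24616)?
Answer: -1163278312 + 47257*√24209 ≈ -1.1559e+9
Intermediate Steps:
Q = √24209 ≈ 155.59
(31953 + 15304)*(Q - 24616) = (31953 + 15304)*(√24209 - 24616) = 47257*(-24616 + √24209) = -1163278312 + 47257*√24209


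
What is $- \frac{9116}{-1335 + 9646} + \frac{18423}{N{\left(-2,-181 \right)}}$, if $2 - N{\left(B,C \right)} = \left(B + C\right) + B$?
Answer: $\frac{151408861}{1554157} \approx 97.422$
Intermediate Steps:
$N{\left(B,C \right)} = 2 - C - 2 B$ ($N{\left(B,C \right)} = 2 - \left(\left(B + C\right) + B\right) = 2 - \left(C + 2 B\right) = 2 - C - 2 B$)
$- \frac{9116}{-1335 + 9646} + \frac{18423}{N{\left(-2,-181 \right)}} = - \frac{9116}{-1335 + 9646} + \frac{18423}{2 - -181 - -4} = - \frac{9116}{8311} + \frac{18423}{2 + 181 + 4} = \left(-9116\right) \frac{1}{8311} + \frac{18423}{187} = - \frac{9116}{8311} + 18423 \cdot \frac{1}{187} = - \frac{9116}{8311} + \frac{18423}{187} = \frac{151408861}{1554157}$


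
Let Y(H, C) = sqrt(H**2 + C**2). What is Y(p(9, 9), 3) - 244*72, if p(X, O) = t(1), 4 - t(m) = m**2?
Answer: -17568 + 3*sqrt(2) ≈ -17564.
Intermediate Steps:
t(m) = 4 - m**2
p(X, O) = 3 (p(X, O) = 4 - 1*1**2 = 4 - 1*1 = 4 - 1 = 3)
Y(H, C) = sqrt(C**2 + H**2)
Y(p(9, 9), 3) - 244*72 = sqrt(3**2 + 3**2) - 244*72 = sqrt(9 + 9) - 1*17568 = sqrt(18) - 17568 = 3*sqrt(2) - 17568 = -17568 + 3*sqrt(2)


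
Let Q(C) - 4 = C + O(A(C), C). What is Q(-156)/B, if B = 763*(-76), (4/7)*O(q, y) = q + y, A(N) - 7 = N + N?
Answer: 3835/231952 ≈ 0.016534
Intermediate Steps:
A(N) = 7 + 2*N (A(N) = 7 + (N + N) = 7 + 2*N)
O(q, y) = 7*q/4 + 7*y/4 (O(q, y) = 7*(q + y)/4 = 7*q/4 + 7*y/4)
B = -57988
Q(C) = 65/4 + 25*C/4 (Q(C) = 4 + (C + (7*(7 + 2*C)/4 + 7*C/4)) = 4 + (C + ((49/4 + 7*C/2) + 7*C/4)) = 4 + (C + (49/4 + 21*C/4)) = 4 + (49/4 + 25*C/4) = 65/4 + 25*C/4)
Q(-156)/B = (65/4 + (25/4)*(-156))/(-57988) = (65/4 - 975)*(-1/57988) = -3835/4*(-1/57988) = 3835/231952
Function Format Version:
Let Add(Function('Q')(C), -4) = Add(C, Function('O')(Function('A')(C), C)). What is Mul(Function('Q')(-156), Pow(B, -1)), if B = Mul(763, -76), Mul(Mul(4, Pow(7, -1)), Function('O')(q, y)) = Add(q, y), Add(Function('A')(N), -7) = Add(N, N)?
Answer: Rational(3835, 231952) ≈ 0.016534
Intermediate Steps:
Function('A')(N) = Add(7, Mul(2, N)) (Function('A')(N) = Add(7, Add(N, N)) = Add(7, Mul(2, N)))
Function('O')(q, y) = Add(Mul(Rational(7, 4), q), Mul(Rational(7, 4), y)) (Function('O')(q, y) = Mul(Rational(7, 4), Add(q, y)) = Add(Mul(Rational(7, 4), q), Mul(Rational(7, 4), y)))
B = -57988
Function('Q')(C) = Add(Rational(65, 4), Mul(Rational(25, 4), C)) (Function('Q')(C) = Add(4, Add(C, Add(Mul(Rational(7, 4), Add(7, Mul(2, C))), Mul(Rational(7, 4), C)))) = Add(4, Add(C, Add(Add(Rational(49, 4), Mul(Rational(7, 2), C)), Mul(Rational(7, 4), C)))) = Add(4, Add(C, Add(Rational(49, 4), Mul(Rational(21, 4), C)))) = Add(4, Add(Rational(49, 4), Mul(Rational(25, 4), C))) = Add(Rational(65, 4), Mul(Rational(25, 4), C)))
Mul(Function('Q')(-156), Pow(B, -1)) = Mul(Add(Rational(65, 4), Mul(Rational(25, 4), -156)), Pow(-57988, -1)) = Mul(Add(Rational(65, 4), -975), Rational(-1, 57988)) = Mul(Rational(-3835, 4), Rational(-1, 57988)) = Rational(3835, 231952)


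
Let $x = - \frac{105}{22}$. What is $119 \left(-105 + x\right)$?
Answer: $- \frac{287385}{22} \approx -13063.0$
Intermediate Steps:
$x = - \frac{105}{22}$ ($x = \left(-105\right) \frac{1}{22} = - \frac{105}{22} \approx -4.7727$)
$119 \left(-105 + x\right) = 119 \left(-105 - \frac{105}{22}\right) = 119 \left(- \frac{2415}{22}\right) = - \frac{287385}{22}$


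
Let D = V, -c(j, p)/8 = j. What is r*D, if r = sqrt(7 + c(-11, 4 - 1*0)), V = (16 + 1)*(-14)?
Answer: -238*sqrt(95) ≈ -2319.7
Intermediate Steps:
c(j, p) = -8*j
V = -238 (V = 17*(-14) = -238)
r = sqrt(95) (r = sqrt(7 - 8*(-11)) = sqrt(7 + 88) = sqrt(95) ≈ 9.7468)
D = -238
r*D = sqrt(95)*(-238) = -238*sqrt(95)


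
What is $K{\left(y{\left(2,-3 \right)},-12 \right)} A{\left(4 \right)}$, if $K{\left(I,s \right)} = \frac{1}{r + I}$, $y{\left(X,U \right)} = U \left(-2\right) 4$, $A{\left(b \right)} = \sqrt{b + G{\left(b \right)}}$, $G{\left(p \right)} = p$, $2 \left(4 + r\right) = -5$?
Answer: $\frac{4 \sqrt{2}}{35} \approx 0.16162$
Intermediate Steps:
$r = - \frac{13}{2}$ ($r = -4 + \frac{1}{2} \left(-5\right) = -4 - \frac{5}{2} = - \frac{13}{2} \approx -6.5$)
$A{\left(b \right)} = \sqrt{2} \sqrt{b}$ ($A{\left(b \right)} = \sqrt{b + b} = \sqrt{2 b} = \sqrt{2} \sqrt{b}$)
$y{\left(X,U \right)} = - 8 U$ ($y{\left(X,U \right)} = - 2 U 4 = - 8 U$)
$K{\left(I,s \right)} = \frac{1}{- \frac{13}{2} + I}$
$K{\left(y{\left(2,-3 \right)},-12 \right)} A{\left(4 \right)} = \frac{2}{-13 + 2 \left(\left(-8\right) \left(-3\right)\right)} \sqrt{2} \sqrt{4} = \frac{2}{-13 + 2 \cdot 24} \sqrt{2} \cdot 2 = \frac{2}{-13 + 48} \cdot 2 \sqrt{2} = \frac{2}{35} \cdot 2 \sqrt{2} = 2 \cdot \frac{1}{35} \cdot 2 \sqrt{2} = \frac{2 \cdot 2 \sqrt{2}}{35} = \frac{4 \sqrt{2}}{35}$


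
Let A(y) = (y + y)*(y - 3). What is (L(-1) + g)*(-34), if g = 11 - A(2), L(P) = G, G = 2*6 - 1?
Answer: -884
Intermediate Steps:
G = 11 (G = 12 - 1 = 11)
L(P) = 11
A(y) = 2*y*(-3 + y) (A(y) = (2*y)*(-3 + y) = 2*y*(-3 + y))
g = 15 (g = 11 - 2*2*(-3 + 2) = 11 - 2*2*(-1) = 11 - 1*(-4) = 11 + 4 = 15)
(L(-1) + g)*(-34) = (11 + 15)*(-34) = 26*(-34) = -884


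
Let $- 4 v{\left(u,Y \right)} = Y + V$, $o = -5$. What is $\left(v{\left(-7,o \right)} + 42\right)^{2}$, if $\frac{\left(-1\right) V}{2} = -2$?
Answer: $\frac{28561}{16} \approx 1785.1$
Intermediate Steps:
$V = 4$ ($V = \left(-2\right) \left(-2\right) = 4$)
$v{\left(u,Y \right)} = -1 - \frac{Y}{4}$ ($v{\left(u,Y \right)} = - \frac{Y + 4}{4} = - \frac{4 + Y}{4} = -1 - \frac{Y}{4}$)
$\left(v{\left(-7,o \right)} + 42\right)^{2} = \left(\left(-1 - - \frac{5}{4}\right) + 42\right)^{2} = \left(\left(-1 + \frac{5}{4}\right) + 42\right)^{2} = \left(\frac{1}{4} + 42\right)^{2} = \left(\frac{169}{4}\right)^{2} = \frac{28561}{16}$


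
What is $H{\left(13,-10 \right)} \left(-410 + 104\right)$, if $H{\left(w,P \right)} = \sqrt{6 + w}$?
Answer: $- 306 \sqrt{19} \approx -1333.8$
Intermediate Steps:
$H{\left(13,-10 \right)} \left(-410 + 104\right) = \sqrt{6 + 13} \left(-410 + 104\right) = \sqrt{19} \left(-306\right) = - 306 \sqrt{19}$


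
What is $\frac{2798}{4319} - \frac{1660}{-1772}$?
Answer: $\frac{3031899}{1913317} \approx 1.5846$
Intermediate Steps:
$\frac{2798}{4319} - \frac{1660}{-1772} = 2798 \cdot \frac{1}{4319} - - \frac{415}{443} = \frac{2798}{4319} + \frac{415}{443} = \frac{3031899}{1913317}$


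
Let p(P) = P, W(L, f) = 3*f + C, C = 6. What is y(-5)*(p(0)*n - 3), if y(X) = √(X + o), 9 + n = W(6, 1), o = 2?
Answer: -3*I*√3 ≈ -5.1962*I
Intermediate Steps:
W(L, f) = 6 + 3*f (W(L, f) = 3*f + 6 = 6 + 3*f)
n = 0 (n = -9 + (6 + 3*1) = -9 + (6 + 3) = -9 + 9 = 0)
y(X) = √(2 + X) (y(X) = √(X + 2) = √(2 + X))
y(-5)*(p(0)*n - 3) = √(2 - 5)*(0*0 - 3) = √(-3)*(0 - 3) = (I*√3)*(-3) = -3*I*√3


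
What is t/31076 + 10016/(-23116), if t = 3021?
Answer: -60355945/179588204 ≈ -0.33608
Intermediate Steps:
t/31076 + 10016/(-23116) = 3021/31076 + 10016/(-23116) = 3021*(1/31076) + 10016*(-1/23116) = 3021/31076 - 2504/5779 = -60355945/179588204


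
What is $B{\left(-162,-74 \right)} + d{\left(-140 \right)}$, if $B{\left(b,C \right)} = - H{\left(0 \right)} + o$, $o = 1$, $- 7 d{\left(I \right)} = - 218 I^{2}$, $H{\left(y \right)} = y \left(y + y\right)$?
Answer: $610401$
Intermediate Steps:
$H{\left(y \right)} = 2 y^{2}$ ($H{\left(y \right)} = y 2 y = 2 y^{2}$)
$d{\left(I \right)} = \frac{218 I^{2}}{7}$ ($d{\left(I \right)} = - \frac{\left(-218\right) I^{2}}{7} = \frac{218 I^{2}}{7}$)
$B{\left(b,C \right)} = 1$ ($B{\left(b,C \right)} = - 2 \cdot 0^{2} + 1 = - 2 \cdot 0 + 1 = \left(-1\right) 0 + 1 = 0 + 1 = 1$)
$B{\left(-162,-74 \right)} + d{\left(-140 \right)} = 1 + \frac{218 \left(-140\right)^{2}}{7} = 1 + \frac{218}{7} \cdot 19600 = 1 + 610400 = 610401$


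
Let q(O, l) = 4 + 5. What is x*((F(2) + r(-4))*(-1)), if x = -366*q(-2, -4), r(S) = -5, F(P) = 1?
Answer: -13176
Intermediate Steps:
q(O, l) = 9
x = -3294 (x = -366*9 = -3294)
x*((F(2) + r(-4))*(-1)) = -3294*(1 - 5)*(-1) = -(-13176)*(-1) = -3294*4 = -13176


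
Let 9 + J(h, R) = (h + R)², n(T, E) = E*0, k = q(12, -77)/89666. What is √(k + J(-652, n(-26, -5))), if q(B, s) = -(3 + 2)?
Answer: √3417760210049490/89666 ≈ 651.99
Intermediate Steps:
q(B, s) = -5 (q(B, s) = -1*5 = -5)
k = -5/89666 ≈ -5.5762e-5
n(T, E) = 0
J(h, R) = -9 + (R + h)² (J(h, R) = -9 + (h + R)² = -9 + (R + h)²)
√(k + J(-652, n(-26, -5))) = √(-5/89666 + (-9 + (0 - 652)²)) = √(-5/89666 + (-9 + (-652)²)) = √(-5/89666 + (-9 + 425104)) = √(-5/89666 + 425095) = √(38116568265/89666) = √3417760210049490/89666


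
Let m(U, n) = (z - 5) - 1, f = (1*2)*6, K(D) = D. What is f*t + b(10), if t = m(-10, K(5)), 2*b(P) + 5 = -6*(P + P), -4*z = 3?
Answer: -287/2 ≈ -143.50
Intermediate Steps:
z = -¾ (z = -¼*3 = -¾ ≈ -0.75000)
b(P) = -5/2 - 6*P (b(P) = -5/2 + (-6*(P + P))/2 = -5/2 + (-12*P)/2 = -5/2 - 6*P)
f = 12 (f = 2*6 = 12)
m(U, n) = -27/4 (m(U, n) = (-¾ - 5) - 1 = -23/4 - 1 = -27/4)
t = -27/4 ≈ -6.7500
f*t + b(10) = 12*(-27/4) + (-5/2 - 6*10) = -81 + (-5/2 - 60) = -81 - 125/2 = -287/2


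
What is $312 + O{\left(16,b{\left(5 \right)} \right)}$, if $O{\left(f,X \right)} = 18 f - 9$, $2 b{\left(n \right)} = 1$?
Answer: $591$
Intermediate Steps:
$b{\left(n \right)} = \frac{1}{2}$ ($b{\left(n \right)} = \frac{1}{2} \cdot 1 = \frac{1}{2}$)
$O{\left(f,X \right)} = -9 + 18 f$
$312 + O{\left(16,b{\left(5 \right)} \right)} = 312 + \left(-9 + 18 \cdot 16\right) = 312 + \left(-9 + 288\right) = 312 + 279 = 591$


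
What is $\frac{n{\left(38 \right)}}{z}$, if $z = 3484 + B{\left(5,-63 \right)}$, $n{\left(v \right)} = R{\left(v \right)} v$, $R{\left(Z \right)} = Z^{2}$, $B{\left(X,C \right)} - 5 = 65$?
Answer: $\frac{27436}{1777} \approx 15.439$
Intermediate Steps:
$B{\left(X,C \right)} = 70$ ($B{\left(X,C \right)} = 5 + 65 = 70$)
$n{\left(v \right)} = v^{3}$ ($n{\left(v \right)} = v^{2} v = v^{3}$)
$z = 3554$ ($z = 3484 + 70 = 3554$)
$\frac{n{\left(38 \right)}}{z} = \frac{38^{3}}{3554} = 54872 \cdot \frac{1}{3554} = \frac{27436}{1777}$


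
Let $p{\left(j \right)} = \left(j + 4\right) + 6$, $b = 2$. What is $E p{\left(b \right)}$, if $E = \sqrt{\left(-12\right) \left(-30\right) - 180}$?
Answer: $72 \sqrt{5} \approx 161.0$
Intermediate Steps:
$E = 6 \sqrt{5}$ ($E = \sqrt{360 - 180} = \sqrt{180} = 6 \sqrt{5} \approx 13.416$)
$p{\left(j \right)} = 10 + j$ ($p{\left(j \right)} = \left(4 + j\right) + 6 = 10 + j$)
$E p{\left(b \right)} = 6 \sqrt{5} \left(10 + 2\right) = 6 \sqrt{5} \cdot 12 = 72 \sqrt{5}$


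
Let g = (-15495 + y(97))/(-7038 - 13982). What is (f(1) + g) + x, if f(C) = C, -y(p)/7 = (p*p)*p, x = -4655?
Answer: -45711437/10510 ≈ -4349.3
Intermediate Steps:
y(p) = -7*p³ (y(p) = -7*p*p*p = -7*p²*p = -7*p³)
g = 3202103/10510 (g = (-15495 - 7*97³)/(-7038 - 13982) = (-15495 - 7*912673)/(-21020) = (-15495 - 6388711)*(-1/21020) = -6404206*(-1/21020) = 3202103/10510 ≈ 304.67)
(f(1) + g) + x = (1 + 3202103/10510) - 4655 = 3212613/10510 - 4655 = -45711437/10510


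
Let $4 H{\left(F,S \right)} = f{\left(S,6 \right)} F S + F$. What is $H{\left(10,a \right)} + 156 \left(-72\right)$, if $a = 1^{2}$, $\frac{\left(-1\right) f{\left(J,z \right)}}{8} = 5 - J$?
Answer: $- \frac{22619}{2} \approx -11310.0$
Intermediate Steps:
$f{\left(J,z \right)} = -40 + 8 J$ ($f{\left(J,z \right)} = - 8 \left(5 - J\right) = -40 + 8 J$)
$a = 1$
$H{\left(F,S \right)} = \frac{F}{4} + \frac{F S \left(-40 + 8 S\right)}{4}$ ($H{\left(F,S \right)} = \frac{\left(-40 + 8 S\right) F S + F}{4} = \frac{F \left(-40 + 8 S\right) S + F}{4} = \frac{F S \left(-40 + 8 S\right) + F}{4} = \frac{F + F S \left(-40 + 8 S\right)}{4} = \frac{F}{4} + \frac{F S \left(-40 + 8 S\right)}{4}$)
$H{\left(10,a \right)} + 156 \left(-72\right) = \frac{1}{4} \cdot 10 \left(1 + 8 \cdot 1 \left(-5 + 1\right)\right) + 156 \left(-72\right) = \frac{1}{4} \cdot 10 \left(1 + 8 \cdot 1 \left(-4\right)\right) - 11232 = \frac{1}{4} \cdot 10 \left(1 - 32\right) - 11232 = \frac{1}{4} \cdot 10 \left(-31\right) - 11232 = - \frac{155}{2} - 11232 = - \frac{22619}{2}$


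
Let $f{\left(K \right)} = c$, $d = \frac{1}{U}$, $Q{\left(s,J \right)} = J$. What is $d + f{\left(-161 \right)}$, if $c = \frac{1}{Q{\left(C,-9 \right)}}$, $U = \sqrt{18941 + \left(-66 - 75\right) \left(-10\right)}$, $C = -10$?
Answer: $- \frac{1}{9} + \frac{\sqrt{20351}}{20351} \approx -0.1041$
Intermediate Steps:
$U = \sqrt{20351}$ ($U = \sqrt{18941 - -1410} = \sqrt{18941 + 1410} = \sqrt{20351} \approx 142.66$)
$d = \frac{\sqrt{20351}}{20351}$ ($d = \frac{1}{\sqrt{20351}} = \frac{\sqrt{20351}}{20351} \approx 0.0070098$)
$c = - \frac{1}{9}$ ($c = \frac{1}{-9} = - \frac{1}{9} \approx -0.11111$)
$f{\left(K \right)} = - \frac{1}{9}$
$d + f{\left(-161 \right)} = \frac{\sqrt{20351}}{20351} - \frac{1}{9} = - \frac{1}{9} + \frac{\sqrt{20351}}{20351}$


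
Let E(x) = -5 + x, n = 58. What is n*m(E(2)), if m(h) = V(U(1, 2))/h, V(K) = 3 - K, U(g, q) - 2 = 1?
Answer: 0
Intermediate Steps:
U(g, q) = 3 (U(g, q) = 2 + 1 = 3)
m(h) = 0 (m(h) = (3 - 1*3)/h = (3 - 3)/h = 0/h = 0)
n*m(E(2)) = 58*0 = 0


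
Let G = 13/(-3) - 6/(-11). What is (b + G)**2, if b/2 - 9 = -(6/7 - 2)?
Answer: 14523721/53361 ≈ 272.18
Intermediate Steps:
b = 142/7 (b = 18 + 2*(-(6/7 - 2)) = 18 + 2*(-1*(-8/7)) = 18 + 2*(8/7) = 18 + 16/7 = 142/7 ≈ 20.286)
G = -125/33 (G = 13*(-1/3) - 6*(-1/11) = -13/3 + 6/11 = -125/33 ≈ -3.7879)
(b + G)**2 = (142/7 - 125/33)**2 = (3811/231)**2 = 14523721/53361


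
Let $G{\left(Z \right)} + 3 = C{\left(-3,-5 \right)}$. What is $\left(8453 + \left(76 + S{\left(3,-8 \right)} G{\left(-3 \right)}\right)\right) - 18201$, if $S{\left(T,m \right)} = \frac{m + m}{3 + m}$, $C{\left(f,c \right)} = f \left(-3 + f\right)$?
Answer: $-9624$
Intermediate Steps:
$G{\left(Z \right)} = 15$ ($G{\left(Z \right)} = -3 - 3 \left(-3 - 3\right) = -3 - -18 = -3 + 18 = 15$)
$S{\left(T,m \right)} = \frac{2 m}{3 + m}$
$\left(8453 + \left(76 + S{\left(3,-8 \right)} G{\left(-3 \right)}\right)\right) - 18201 = \left(8453 + \left(76 + 2 \left(-8\right) \frac{1}{3 - 8} \cdot 15\right)\right) - 18201 = \left(8453 + \left(76 + 2 \left(-8\right) \frac{1}{-5} \cdot 15\right)\right) - 18201 = \left(8453 + \left(76 + 2 \left(-8\right) \left(- \frac{1}{5}\right) 15\right)\right) - 18201 = \left(8453 + \left(76 + \frac{16}{5} \cdot 15\right)\right) - 18201 = \left(8453 + \left(76 + 48\right)\right) - 18201 = \left(8453 + 124\right) - 18201 = 8577 - 18201 = -9624$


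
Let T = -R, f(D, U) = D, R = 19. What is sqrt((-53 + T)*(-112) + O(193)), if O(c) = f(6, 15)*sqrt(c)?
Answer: sqrt(8064 + 6*sqrt(193)) ≈ 90.263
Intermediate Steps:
O(c) = 6*sqrt(c)
T = -19 (T = -1*19 = -19)
sqrt((-53 + T)*(-112) + O(193)) = sqrt((-53 - 19)*(-112) + 6*sqrt(193)) = sqrt(-72*(-112) + 6*sqrt(193)) = sqrt(8064 + 6*sqrt(193))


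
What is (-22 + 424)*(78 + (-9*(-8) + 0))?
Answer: 60300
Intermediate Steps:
(-22 + 424)*(78 + (-9*(-8) + 0)) = 402*(78 + (72 + 0)) = 402*(78 + 72) = 402*150 = 60300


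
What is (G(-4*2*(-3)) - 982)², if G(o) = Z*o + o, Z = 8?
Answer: 586756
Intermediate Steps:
G(o) = 9*o (G(o) = 8*o + o = 9*o)
(G(-4*2*(-3)) - 982)² = (9*(-4*2*(-3)) - 982)² = (9*(-8*(-3)) - 982)² = (9*24 - 982)² = (216 - 982)² = (-766)² = 586756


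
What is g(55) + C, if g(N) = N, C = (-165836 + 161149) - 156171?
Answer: -160803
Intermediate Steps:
C = -160858 (C = -4687 - 156171 = -160858)
g(55) + C = 55 - 160858 = -160803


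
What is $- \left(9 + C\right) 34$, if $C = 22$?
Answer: $-1054$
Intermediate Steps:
$- \left(9 + C\right) 34 = - \left(9 + 22\right) 34 = - 31 \cdot 34 = \left(-1\right) 1054 = -1054$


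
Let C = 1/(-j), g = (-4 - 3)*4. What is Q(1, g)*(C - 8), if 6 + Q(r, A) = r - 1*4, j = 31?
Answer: 2241/31 ≈ 72.290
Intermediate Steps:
g = -28 (g = -7*4 = -28)
Q(r, A) = -10 + r (Q(r, A) = -6 + (r - 1*4) = -6 + (r - 4) = -6 + (-4 + r) = -10 + r)
C = -1/31 (C = 1/(-1*31) = 1/(-31) = -1/31 ≈ -0.032258)
Q(1, g)*(C - 8) = (-10 + 1)*(-1/31 - 8) = -9*(-249/31) = 2241/31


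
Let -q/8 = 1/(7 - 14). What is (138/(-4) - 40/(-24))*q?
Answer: -788/21 ≈ -37.524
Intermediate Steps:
q = 8/7 (q = -8/(7 - 14) = -8/(-7) = -8*(-1/7) = 8/7 ≈ 1.1429)
(138/(-4) - 40/(-24))*q = (138/(-4) - 40/(-24))*(8/7) = (138*(-1/4) - 40*(-1/24))*(8/7) = (-69/2 + 5/3)*(8/7) = -197/6*8/7 = -788/21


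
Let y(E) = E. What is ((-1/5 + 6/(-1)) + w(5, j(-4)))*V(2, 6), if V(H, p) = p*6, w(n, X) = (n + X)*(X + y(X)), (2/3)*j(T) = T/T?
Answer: 2394/5 ≈ 478.80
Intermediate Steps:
j(T) = 3/2 (j(T) = 3*(T/T)/2 = (3/2)*1 = 3/2)
w(n, X) = 2*X*(X + n) (w(n, X) = (n + X)*(X + X) = (X + n)*(2*X) = 2*X*(X + n))
V(H, p) = 6*p
((-1/5 + 6/(-1)) + w(5, j(-4)))*V(2, 6) = ((-1/5 + 6/(-1)) + 2*(3/2)*(3/2 + 5))*(6*6) = ((-1*1/5 + 6*(-1)) + 2*(3/2)*(13/2))*36 = ((-1/5 - 6) + 39/2)*36 = (-31/5 + 39/2)*36 = (133/10)*36 = 2394/5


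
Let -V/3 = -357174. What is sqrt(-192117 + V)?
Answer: sqrt(879405) ≈ 937.77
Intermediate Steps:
V = 1071522 (V = -3*(-357174) = 1071522)
sqrt(-192117 + V) = sqrt(-192117 + 1071522) = sqrt(879405)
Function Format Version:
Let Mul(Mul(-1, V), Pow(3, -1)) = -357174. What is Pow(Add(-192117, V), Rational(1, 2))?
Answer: Pow(879405, Rational(1, 2)) ≈ 937.77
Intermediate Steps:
V = 1071522 (V = Mul(-3, -357174) = 1071522)
Pow(Add(-192117, V), Rational(1, 2)) = Pow(Add(-192117, 1071522), Rational(1, 2)) = Pow(879405, Rational(1, 2))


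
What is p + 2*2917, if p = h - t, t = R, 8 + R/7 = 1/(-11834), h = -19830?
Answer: -164965953/11834 ≈ -13940.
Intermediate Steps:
R = -662711/11834 (R = -56 + 7/(-11834) = -56 + 7*(-1/11834) = -56 - 7/11834 = -662711/11834 ≈ -56.001)
t = -662711/11834 ≈ -56.001
p = -234005509/11834 (p = -19830 - 1*(-662711/11834) = -19830 + 662711/11834 = -234005509/11834 ≈ -19774.)
p + 2*2917 = -234005509/11834 + 2*2917 = -234005509/11834 + 5834 = -164965953/11834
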